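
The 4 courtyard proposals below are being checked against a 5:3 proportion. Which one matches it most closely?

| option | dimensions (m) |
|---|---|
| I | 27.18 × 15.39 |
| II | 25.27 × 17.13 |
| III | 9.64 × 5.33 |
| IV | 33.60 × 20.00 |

Ratios (long/short): I ≈ 1.766; II ≈ 1.475; III ≈ 1.809; IV ≈ 1.680.
5:3 ≈ 1.667; option IV is nearest (Δ 0.013).

IV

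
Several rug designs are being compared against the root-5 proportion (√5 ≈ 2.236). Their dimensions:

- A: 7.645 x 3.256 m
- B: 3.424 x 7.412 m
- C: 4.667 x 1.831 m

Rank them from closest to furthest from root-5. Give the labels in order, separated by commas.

Ratios: A = 7.645 / 3.256 ≈ 2.348; B = 7.412 / 3.424 ≈ 2.165; C = 4.667 / 1.831 ≈ 2.549.
|Δ from 2.236|: A 0.112; B 0.071; C 0.313.

B, A, C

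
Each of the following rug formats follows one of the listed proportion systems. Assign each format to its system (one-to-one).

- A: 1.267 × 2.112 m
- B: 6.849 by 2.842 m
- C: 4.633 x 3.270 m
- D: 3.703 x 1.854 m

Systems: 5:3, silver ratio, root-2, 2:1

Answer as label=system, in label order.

A=5:3, B=silver ratio, C=root-2, D=2:1

A = 2.112/1.267 ≈ 1.667 → 5:3 (1.667)
B = 6.849/2.842 ≈ 2.410 → silver ratio (2.414)
C = 4.633/3.270 ≈ 1.417 → root-2 (1.414)
D = 3.703/1.854 ≈ 1.997 → 2:1 (2.000)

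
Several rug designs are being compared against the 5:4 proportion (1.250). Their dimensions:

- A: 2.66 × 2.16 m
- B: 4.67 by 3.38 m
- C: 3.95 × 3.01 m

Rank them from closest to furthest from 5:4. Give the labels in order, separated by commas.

A: 2.66/2.16 ≈ 1.231 → |1.231 − 1.250| = 0.019
B: 4.67/3.38 ≈ 1.382 → |1.382 − 1.250| = 0.132
C: 3.95/3.01 ≈ 1.312 → |1.312 − 1.250| = 0.062

A, C, B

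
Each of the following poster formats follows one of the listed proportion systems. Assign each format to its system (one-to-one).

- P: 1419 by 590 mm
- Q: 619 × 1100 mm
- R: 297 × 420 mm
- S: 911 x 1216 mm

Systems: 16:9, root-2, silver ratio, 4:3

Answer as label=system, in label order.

Ratios: P ≈ 2.405; Q ≈ 1.777; R ≈ 1.414; S ≈ 1.335.
Targets: 16:9 ≈ 1.778; root-2 ≈ 1.414; silver ratio ≈ 2.414; 4:3 ≈ 1.333.

P=silver ratio, Q=16:9, R=root-2, S=4:3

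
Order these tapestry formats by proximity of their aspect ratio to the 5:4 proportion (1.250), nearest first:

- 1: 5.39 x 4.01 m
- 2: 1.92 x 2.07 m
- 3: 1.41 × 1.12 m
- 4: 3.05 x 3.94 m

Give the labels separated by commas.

3, 4, 1, 2

1: 5.39/4.01 ≈ 1.344 → |1.344 − 1.250| = 0.094
2: 2.07/1.92 ≈ 1.078 → |1.078 − 1.250| = 0.172
3: 1.41/1.12 ≈ 1.259 → |1.259 − 1.250| = 0.009
4: 3.94/3.05 ≈ 1.292 → |1.292 − 1.250| = 0.042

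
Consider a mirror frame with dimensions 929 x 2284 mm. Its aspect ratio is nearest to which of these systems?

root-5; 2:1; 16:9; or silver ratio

Ratio = 2284 / 929 ≈ 2.459.
Distances: root-5 2.236 (Δ 0.223); 2:1 2.000 (Δ 0.459); 16:9 1.778 (Δ 0.681); silver ratio 2.414 (Δ 0.045).

silver ratio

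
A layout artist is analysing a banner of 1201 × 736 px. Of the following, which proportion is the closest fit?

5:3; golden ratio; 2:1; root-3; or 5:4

1201/736 ≈ 1.632. Nearest candidates are golden ratio (1.618, off by 0.014) and 5:3 (1.667, off by 0.035).

golden ratio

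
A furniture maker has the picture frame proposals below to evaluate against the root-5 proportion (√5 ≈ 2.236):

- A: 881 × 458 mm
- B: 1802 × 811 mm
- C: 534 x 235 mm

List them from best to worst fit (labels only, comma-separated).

Ratios: A = 881 / 458 ≈ 1.924; B = 1802 / 811 ≈ 2.222; C = 534 / 235 ≈ 2.272.
|Δ from 2.236|: A 0.312; B 0.014; C 0.036.

B, C, A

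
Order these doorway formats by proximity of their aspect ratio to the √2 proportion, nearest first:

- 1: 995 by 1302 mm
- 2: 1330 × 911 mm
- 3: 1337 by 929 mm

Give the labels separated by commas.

3, 2, 1

1: 1302/995 ≈ 1.309 → |1.309 − 1.414| = 0.105
2: 1330/911 ≈ 1.460 → |1.460 − 1.414| = 0.046
3: 1337/929 ≈ 1.439 → |1.439 − 1.414| = 0.025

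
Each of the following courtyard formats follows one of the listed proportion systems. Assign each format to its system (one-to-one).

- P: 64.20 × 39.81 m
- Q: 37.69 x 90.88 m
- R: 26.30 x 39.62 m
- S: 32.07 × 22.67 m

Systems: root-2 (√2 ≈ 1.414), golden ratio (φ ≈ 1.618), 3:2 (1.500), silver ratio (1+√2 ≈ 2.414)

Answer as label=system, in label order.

Ratios: P ≈ 1.613; Q ≈ 2.411; R ≈ 1.506; S ≈ 1.415.
Targets: root-2 ≈ 1.414; golden ratio ≈ 1.618; 3:2 ≈ 1.500; silver ratio ≈ 2.414.

P=golden ratio, Q=silver ratio, R=3:2, S=root-2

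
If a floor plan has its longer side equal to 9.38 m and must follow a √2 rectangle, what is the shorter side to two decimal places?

6.63 m

root-2 ≈ 1.41421.
Shorter side = 9.38 ÷ 1.41421 ≈ 6.6327 → 6.63 m.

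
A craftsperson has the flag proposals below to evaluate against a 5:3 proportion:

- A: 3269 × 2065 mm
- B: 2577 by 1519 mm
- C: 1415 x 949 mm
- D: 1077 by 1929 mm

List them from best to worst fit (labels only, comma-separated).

A: 3269/2065 ≈ 1.583 → |1.583 − 1.667| = 0.084
B: 2577/1519 ≈ 1.697 → |1.697 − 1.667| = 0.030
C: 1415/949 ≈ 1.491 → |1.491 − 1.667| = 0.176
D: 1929/1077 ≈ 1.791 → |1.791 − 1.667| = 0.124

B, A, D, C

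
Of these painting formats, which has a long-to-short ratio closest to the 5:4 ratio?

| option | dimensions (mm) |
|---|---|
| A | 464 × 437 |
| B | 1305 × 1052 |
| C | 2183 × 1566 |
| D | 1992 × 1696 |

B

Target 5:4 ≈ 1.250.
A: 1.062 (Δ0.188)  B: 1.240 (Δ0.010)  C: 1.394 (Δ0.144)  D: 1.175 (Δ0.075)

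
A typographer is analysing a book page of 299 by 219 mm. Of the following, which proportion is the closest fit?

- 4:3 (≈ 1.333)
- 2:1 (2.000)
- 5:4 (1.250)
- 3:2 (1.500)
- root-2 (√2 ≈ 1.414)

4:3

Ratio = 299 / 219 ≈ 1.365.
Distances: 4:3 1.333 (Δ 0.032); 2:1 2.000 (Δ 0.635); 5:4 1.250 (Δ 0.115); 3:2 1.500 (Δ 0.135); root-2 1.414 (Δ 0.049).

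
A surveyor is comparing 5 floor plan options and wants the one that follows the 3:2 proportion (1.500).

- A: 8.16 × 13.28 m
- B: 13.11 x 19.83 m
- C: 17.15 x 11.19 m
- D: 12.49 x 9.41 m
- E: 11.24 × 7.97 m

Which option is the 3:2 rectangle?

Target 3:2 ≈ 1.500.
A: 1.627 (Δ0.127)  B: 1.513 (Δ0.013)  C: 1.533 (Δ0.033)  D: 1.327 (Δ0.173)  E: 1.410 (Δ0.090)

B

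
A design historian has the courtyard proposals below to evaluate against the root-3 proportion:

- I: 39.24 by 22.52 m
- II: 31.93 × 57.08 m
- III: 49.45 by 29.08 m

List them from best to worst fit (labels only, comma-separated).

I, III, II

Ratios: I = 39.24 / 22.52 ≈ 1.742; II = 57.08 / 31.93 ≈ 1.788; III = 49.45 / 29.08 ≈ 1.700.
|Δ from 1.732|: I 0.010; II 0.056; III 0.032.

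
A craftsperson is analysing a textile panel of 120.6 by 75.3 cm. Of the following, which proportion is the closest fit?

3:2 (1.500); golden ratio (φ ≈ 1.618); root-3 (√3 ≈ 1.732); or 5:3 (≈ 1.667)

120.6/75.3 ≈ 1.602. Nearest candidates are golden ratio (1.618, off by 0.016) and 5:3 (1.667, off by 0.065).

golden ratio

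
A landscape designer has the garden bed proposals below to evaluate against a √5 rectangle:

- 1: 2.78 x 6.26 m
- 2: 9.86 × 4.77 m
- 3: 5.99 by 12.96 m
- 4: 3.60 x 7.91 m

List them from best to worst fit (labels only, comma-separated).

Ratios: 1 = 6.26 / 2.78 ≈ 2.252; 2 = 9.86 / 4.77 ≈ 2.067; 3 = 12.96 / 5.99 ≈ 2.164; 4 = 7.91 / 3.60 ≈ 2.197.
|Δ from 2.236|: 1 0.016; 2 0.169; 3 0.072; 4 0.039.

1, 4, 3, 2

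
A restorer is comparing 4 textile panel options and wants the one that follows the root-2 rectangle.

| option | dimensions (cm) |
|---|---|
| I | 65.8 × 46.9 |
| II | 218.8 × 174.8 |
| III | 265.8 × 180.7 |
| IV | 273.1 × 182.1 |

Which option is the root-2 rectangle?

Ratios (long/short): I ≈ 1.403; II ≈ 1.252; III ≈ 1.471; IV ≈ 1.500.
root-2 ≈ 1.414; option I is nearest (Δ 0.011).

I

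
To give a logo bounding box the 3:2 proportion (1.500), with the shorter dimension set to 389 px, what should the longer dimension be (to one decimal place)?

3:2 = 1.50000.
Longer side = 389 × 1.50000 ≈ 583.500 → 583.5 px.

583.5 px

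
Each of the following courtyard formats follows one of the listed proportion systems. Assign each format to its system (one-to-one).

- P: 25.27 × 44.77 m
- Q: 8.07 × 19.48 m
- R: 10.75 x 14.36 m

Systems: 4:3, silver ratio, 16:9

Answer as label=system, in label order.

P=16:9, Q=silver ratio, R=4:3

Ratios: P ≈ 1.772; Q ≈ 2.414; R ≈ 1.336.
Targets: 4:3 ≈ 1.333; silver ratio ≈ 2.414; 16:9 ≈ 1.778.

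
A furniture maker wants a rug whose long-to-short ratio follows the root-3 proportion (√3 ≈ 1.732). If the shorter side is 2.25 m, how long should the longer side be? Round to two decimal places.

3.90 m

root-3 ≈ 1.73205.
Longer side = 2.25 × 1.73205 ≈ 3.8971 → 3.90 m.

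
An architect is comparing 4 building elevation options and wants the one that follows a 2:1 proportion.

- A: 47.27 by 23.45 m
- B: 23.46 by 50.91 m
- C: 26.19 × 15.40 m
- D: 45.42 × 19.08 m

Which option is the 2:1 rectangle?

A

Ratios (long/short): A ≈ 2.016; B ≈ 2.170; C ≈ 1.701; D ≈ 2.381.
2:1 ≈ 2.000; option A is nearest (Δ 0.016).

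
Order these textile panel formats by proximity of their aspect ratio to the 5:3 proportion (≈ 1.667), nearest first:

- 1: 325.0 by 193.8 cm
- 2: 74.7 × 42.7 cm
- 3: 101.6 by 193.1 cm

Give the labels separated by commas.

1, 2, 3

1: 325.0/193.8 ≈ 1.677 → |1.677 − 1.667| = 0.010
2: 74.7/42.7 ≈ 1.749 → |1.749 − 1.667| = 0.082
3: 193.1/101.6 ≈ 1.901 → |1.901 − 1.667| = 0.234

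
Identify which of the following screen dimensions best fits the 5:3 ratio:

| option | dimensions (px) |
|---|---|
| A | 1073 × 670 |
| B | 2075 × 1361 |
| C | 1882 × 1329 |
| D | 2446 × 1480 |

D

Ratios (long/short): A ≈ 1.601; B ≈ 1.525; C ≈ 1.416; D ≈ 1.653.
5:3 ≈ 1.667; option D is nearest (Δ 0.014).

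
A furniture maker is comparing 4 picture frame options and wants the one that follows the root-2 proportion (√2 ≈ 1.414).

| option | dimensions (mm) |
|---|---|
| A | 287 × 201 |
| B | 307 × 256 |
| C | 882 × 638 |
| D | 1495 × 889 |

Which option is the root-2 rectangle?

Target root-2 ≈ 1.414.
A: 1.428 (Δ0.014)  B: 1.199 (Δ0.215)  C: 1.382 (Δ0.032)  D: 1.682 (Δ0.268)

A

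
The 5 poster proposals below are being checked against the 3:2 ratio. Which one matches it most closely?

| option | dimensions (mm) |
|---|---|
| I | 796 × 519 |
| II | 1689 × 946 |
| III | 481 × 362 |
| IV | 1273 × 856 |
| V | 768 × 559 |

IV

Target 3:2 ≈ 1.500.
I: 1.534 (Δ0.034)  II: 1.785 (Δ0.285)  III: 1.329 (Δ0.171)  IV: 1.487 (Δ0.013)  V: 1.374 (Δ0.126)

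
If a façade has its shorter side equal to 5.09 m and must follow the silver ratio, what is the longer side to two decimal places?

12.29 m

silver ratio ≈ 2.41421.
Longer side = 5.09 × 2.41421 ≈ 12.2883 → 12.29 m.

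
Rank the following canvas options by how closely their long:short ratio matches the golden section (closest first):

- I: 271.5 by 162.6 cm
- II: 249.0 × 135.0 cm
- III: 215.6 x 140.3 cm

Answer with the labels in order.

Ratios: I = 271.5 / 162.6 ≈ 1.670; II = 249.0 / 135.0 ≈ 1.844; III = 215.6 / 140.3 ≈ 1.537.
|Δ from 1.618|: I 0.052; II 0.226; III 0.081.

I, III, II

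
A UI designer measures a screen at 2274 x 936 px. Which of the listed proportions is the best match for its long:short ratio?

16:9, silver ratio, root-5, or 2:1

silver ratio

Ratio = 2274 / 936 ≈ 2.429.
Distances: 16:9 1.778 (Δ 0.651); silver ratio 2.414 (Δ 0.015); root-5 2.236 (Δ 0.193); 2:1 2.000 (Δ 0.429).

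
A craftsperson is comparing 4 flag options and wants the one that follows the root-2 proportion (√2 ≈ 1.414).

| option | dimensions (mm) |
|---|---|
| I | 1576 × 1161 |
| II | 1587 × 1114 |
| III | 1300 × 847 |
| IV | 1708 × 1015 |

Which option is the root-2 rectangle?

Ratios (long/short): I ≈ 1.357; II ≈ 1.425; III ≈ 1.535; IV ≈ 1.683.
root-2 ≈ 1.414; option II is nearest (Δ 0.011).

II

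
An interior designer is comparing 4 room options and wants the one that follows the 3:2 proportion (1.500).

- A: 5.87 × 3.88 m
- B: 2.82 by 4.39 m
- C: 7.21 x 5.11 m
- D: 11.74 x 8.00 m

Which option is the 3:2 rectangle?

Target 3:2 ≈ 1.500.
A: 1.513 (Δ0.013)  B: 1.557 (Δ0.057)  C: 1.411 (Δ0.089)  D: 1.468 (Δ0.032)

A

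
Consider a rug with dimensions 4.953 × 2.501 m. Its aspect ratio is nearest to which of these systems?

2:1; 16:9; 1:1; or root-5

4.953/2.501 ≈ 1.980. Nearest candidates are 2:1 (2.000, off by 0.020) and 16:9 (1.778, off by 0.202).

2:1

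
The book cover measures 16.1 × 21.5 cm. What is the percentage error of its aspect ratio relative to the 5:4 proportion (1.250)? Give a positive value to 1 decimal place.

Ratio = 21.5 / 16.1 ≈ 1.3354.
Ideal 5:4 = 1.2500. |1.3354 − 1.2500| / 1.2500 ≈ 6.83% → 6.8%.

6.8%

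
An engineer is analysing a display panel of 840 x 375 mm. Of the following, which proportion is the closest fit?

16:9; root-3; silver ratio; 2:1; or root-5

root-5

840/375 ≈ 2.240. Nearest candidates are root-5 (2.236, off by 0.004) and silver ratio (2.414, off by 0.174).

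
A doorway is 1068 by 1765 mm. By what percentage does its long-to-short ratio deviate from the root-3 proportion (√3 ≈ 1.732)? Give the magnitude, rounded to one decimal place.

Ratio = 1765 / 1068 ≈ 1.6526.
Ideal root-3 ≈ 1.7321. |1.6526 − 1.7321| / 1.7321 ≈ 4.59% → 4.6%.

4.6%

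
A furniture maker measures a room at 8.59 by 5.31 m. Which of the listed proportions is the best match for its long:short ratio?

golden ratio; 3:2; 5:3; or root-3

golden ratio

Ratio = 8.59 / 5.31 ≈ 1.618.
Distances: golden ratio 1.618 (Δ 0.000); 3:2 1.500 (Δ 0.118); 5:3 1.667 (Δ 0.049); root-3 1.732 (Δ 0.114).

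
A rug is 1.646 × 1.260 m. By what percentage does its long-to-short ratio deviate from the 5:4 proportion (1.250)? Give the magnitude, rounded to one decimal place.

Ratio = 1.646 / 1.260 ≈ 1.3063.
Ideal 5:4 = 1.2500. |1.3063 − 1.2500| / 1.2500 ≈ 4.50% → 4.5%.

4.5%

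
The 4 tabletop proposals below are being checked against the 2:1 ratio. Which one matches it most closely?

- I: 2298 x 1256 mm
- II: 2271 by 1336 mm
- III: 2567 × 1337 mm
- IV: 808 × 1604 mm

IV

Ratios (long/short): I ≈ 1.830; II ≈ 1.700; III ≈ 1.920; IV ≈ 1.985.
2:1 ≈ 2.000; option IV is nearest (Δ 0.015).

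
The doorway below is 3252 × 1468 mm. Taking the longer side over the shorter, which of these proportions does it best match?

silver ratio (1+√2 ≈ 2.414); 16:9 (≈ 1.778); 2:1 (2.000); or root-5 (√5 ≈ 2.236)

Ratio = 3252 / 1468 ≈ 2.215.
Distances: silver ratio 2.414 (Δ 0.199); 16:9 1.778 (Δ 0.437); 2:1 2.000 (Δ 0.215); root-5 2.236 (Δ 0.021).

root-5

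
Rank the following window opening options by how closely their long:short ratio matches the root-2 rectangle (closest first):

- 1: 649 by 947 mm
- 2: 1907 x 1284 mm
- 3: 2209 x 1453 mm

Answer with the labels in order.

Ratios: 1 = 947 / 649 ≈ 1.459; 2 = 1907 / 1284 ≈ 1.485; 3 = 2209 / 1453 ≈ 1.520.
|Δ from 1.414|: 1 0.045; 2 0.071; 3 0.106.

1, 2, 3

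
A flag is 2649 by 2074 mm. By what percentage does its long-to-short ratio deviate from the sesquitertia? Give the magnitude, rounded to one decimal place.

4.2%

Ratio = 2649 / 2074 ≈ 1.2772.
Ideal 4:3 ≈ 1.3333. |1.2772 − 1.3333| / 1.3333 ≈ 4.21% → 4.2%.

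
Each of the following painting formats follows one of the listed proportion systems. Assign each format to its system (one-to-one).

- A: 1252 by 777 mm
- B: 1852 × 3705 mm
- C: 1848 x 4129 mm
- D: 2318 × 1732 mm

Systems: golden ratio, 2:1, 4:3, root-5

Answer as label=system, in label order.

Ratios: A ≈ 1.611; B ≈ 2.001; C ≈ 2.234; D ≈ 1.338.
Targets: golden ratio ≈ 1.618; 2:1 ≈ 2.000; 4:3 ≈ 1.333; root-5 ≈ 2.236.

A=golden ratio, B=2:1, C=root-5, D=4:3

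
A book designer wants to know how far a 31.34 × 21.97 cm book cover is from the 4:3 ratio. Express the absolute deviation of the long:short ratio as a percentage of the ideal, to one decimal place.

7.0%

Ratio = 31.34 / 21.97 ≈ 1.4265.
Ideal 4:3 ≈ 1.3333. |1.4265 − 1.3333| / 1.3333 ≈ 6.99% → 7.0%.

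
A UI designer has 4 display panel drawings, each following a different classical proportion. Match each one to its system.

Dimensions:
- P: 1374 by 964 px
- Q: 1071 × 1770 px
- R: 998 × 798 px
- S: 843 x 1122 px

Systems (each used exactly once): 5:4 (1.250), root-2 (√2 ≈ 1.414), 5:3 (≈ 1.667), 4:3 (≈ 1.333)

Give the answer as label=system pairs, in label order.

P=root-2, Q=5:3, R=5:4, S=4:3

Ratios: P ≈ 1.425; Q ≈ 1.653; R ≈ 1.251; S ≈ 1.331.
Targets: 5:4 ≈ 1.250; root-2 ≈ 1.414; 5:3 ≈ 1.667; 4:3 ≈ 1.333.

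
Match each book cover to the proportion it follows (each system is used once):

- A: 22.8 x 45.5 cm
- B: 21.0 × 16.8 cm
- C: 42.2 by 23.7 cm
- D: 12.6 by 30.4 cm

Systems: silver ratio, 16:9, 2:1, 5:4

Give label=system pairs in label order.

Ratios: A ≈ 1.996; B ≈ 1.250; C ≈ 1.781; D ≈ 2.413.
Targets: silver ratio ≈ 2.414; 16:9 ≈ 1.778; 2:1 ≈ 2.000; 5:4 ≈ 1.250.

A=2:1, B=5:4, C=16:9, D=silver ratio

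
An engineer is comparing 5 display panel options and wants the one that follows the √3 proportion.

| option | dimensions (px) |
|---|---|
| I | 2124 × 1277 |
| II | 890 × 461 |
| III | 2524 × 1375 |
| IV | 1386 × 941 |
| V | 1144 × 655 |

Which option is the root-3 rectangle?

Target root-3 ≈ 1.732.
I: 1.663 (Δ0.069)  II: 1.931 (Δ0.199)  III: 1.836 (Δ0.104)  IV: 1.473 (Δ0.259)  V: 1.747 (Δ0.015)

V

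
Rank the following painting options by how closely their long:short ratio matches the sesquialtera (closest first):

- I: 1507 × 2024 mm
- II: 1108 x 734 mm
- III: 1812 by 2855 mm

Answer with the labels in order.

II, III, I

Ratios: I = 2024 / 1507 ≈ 1.343; II = 1108 / 734 ≈ 1.510; III = 2855 / 1812 ≈ 1.576.
|Δ from 1.500|: I 0.157; II 0.010; III 0.076.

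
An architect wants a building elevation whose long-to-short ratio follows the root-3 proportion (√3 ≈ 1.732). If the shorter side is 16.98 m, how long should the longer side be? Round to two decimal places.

root-3 ≈ 1.73205.
Longer side = 16.98 × 1.73205 ≈ 29.4102 → 29.41 m.

29.41 m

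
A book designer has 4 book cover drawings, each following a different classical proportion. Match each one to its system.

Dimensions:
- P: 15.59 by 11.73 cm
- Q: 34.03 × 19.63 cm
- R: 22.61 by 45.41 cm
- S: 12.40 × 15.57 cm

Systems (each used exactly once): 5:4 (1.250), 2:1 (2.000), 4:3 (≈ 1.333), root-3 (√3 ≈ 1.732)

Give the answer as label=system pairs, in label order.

P=4:3, Q=root-3, R=2:1, S=5:4

P = 15.59/11.73 ≈ 1.329 → 4:3 (1.333)
Q = 34.03/19.63 ≈ 1.734 → root-3 (1.732)
R = 45.41/22.61 ≈ 2.008 → 2:1 (2.000)
S = 15.57/12.40 ≈ 1.256 → 5:4 (1.250)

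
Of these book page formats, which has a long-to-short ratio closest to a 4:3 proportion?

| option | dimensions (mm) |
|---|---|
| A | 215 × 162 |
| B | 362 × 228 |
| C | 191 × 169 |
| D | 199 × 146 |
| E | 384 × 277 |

A

Ratios (long/short): A ≈ 1.327; B ≈ 1.588; C ≈ 1.130; D ≈ 1.363; E ≈ 1.386.
4:3 ≈ 1.333; option A is nearest (Δ 0.006).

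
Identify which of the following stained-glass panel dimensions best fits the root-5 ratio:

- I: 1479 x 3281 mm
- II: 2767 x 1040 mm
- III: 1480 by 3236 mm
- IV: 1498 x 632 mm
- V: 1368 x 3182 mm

Ratios (long/short): I ≈ 2.218; II ≈ 2.661; III ≈ 2.186; IV ≈ 2.370; V ≈ 2.326.
root-5 ≈ 2.236; option I is nearest (Δ 0.018).

I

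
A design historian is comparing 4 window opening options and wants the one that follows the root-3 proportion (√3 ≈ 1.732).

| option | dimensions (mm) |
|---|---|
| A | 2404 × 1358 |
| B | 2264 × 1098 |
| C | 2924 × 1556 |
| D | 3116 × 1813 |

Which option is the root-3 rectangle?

D

Ratios (long/short): A ≈ 1.770; B ≈ 2.062; C ≈ 1.879; D ≈ 1.719.
root-3 ≈ 1.732; option D is nearest (Δ 0.013).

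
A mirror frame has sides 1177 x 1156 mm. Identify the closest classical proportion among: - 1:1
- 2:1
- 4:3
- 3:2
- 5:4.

1:1

Ratio = 1177 / 1156 ≈ 1.018.
Distances: 1:1 1.000 (Δ 0.018); 2:1 2.000 (Δ 0.982); 4:3 1.333 (Δ 0.315); 3:2 1.500 (Δ 0.482); 5:4 1.250 (Δ 0.232).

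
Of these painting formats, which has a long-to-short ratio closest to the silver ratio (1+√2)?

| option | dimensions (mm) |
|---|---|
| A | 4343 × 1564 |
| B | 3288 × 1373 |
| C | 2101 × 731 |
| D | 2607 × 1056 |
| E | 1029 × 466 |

B

Target silver ratio ≈ 2.414.
A: 2.777 (Δ0.363)  B: 2.395 (Δ0.019)  C: 2.874 (Δ0.460)  D: 2.469 (Δ0.055)  E: 2.208 (Δ0.206)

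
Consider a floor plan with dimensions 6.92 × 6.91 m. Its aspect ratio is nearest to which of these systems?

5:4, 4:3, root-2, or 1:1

6.92/6.91 ≈ 1.001. Nearest candidates are 1:1 (1.000, off by 0.001) and 5:4 (1.250, off by 0.249).

1:1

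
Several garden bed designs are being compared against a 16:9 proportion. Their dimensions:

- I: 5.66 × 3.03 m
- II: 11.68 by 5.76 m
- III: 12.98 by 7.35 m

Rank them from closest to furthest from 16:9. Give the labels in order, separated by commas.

I: 5.66/3.03 ≈ 1.868 → |1.868 − 1.778| = 0.090
II: 11.68/5.76 ≈ 2.028 → |2.028 − 1.778| = 0.250
III: 12.98/7.35 ≈ 1.766 → |1.766 − 1.778| = 0.012

III, I, II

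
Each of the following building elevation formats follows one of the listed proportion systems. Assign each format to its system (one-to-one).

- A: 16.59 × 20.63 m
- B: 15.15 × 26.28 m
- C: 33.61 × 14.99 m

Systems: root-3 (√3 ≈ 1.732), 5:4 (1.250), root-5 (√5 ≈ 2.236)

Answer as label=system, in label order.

A=5:4, B=root-3, C=root-5

Ratios: A ≈ 1.244; B ≈ 1.735; C ≈ 2.242.
Targets: root-3 ≈ 1.732; 5:4 ≈ 1.250; root-5 ≈ 2.236.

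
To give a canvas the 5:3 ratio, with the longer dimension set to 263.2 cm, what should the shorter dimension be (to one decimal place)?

157.9 cm

5:3 ≈ 1.66667.
Shorter side = 263.2 ÷ 1.66667 ≈ 157.920 → 157.9 cm.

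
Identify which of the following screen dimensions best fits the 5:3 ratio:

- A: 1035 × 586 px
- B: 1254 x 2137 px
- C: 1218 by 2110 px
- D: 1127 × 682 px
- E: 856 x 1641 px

Target 5:3 ≈ 1.667.
A: 1.766 (Δ0.099)  B: 1.704 (Δ0.037)  C: 1.732 (Δ0.065)  D: 1.652 (Δ0.015)  E: 1.917 (Δ0.250)

D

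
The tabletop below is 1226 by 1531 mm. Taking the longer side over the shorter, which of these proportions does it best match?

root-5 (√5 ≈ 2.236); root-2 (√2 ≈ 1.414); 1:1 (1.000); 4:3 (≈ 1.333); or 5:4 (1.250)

5:4

Ratio = 1531 / 1226 ≈ 1.249.
Distances: root-5 2.236 (Δ 0.987); root-2 1.414 (Δ 0.165); 1:1 1.000 (Δ 0.249); 4:3 1.333 (Δ 0.084); 5:4 1.250 (Δ 0.001).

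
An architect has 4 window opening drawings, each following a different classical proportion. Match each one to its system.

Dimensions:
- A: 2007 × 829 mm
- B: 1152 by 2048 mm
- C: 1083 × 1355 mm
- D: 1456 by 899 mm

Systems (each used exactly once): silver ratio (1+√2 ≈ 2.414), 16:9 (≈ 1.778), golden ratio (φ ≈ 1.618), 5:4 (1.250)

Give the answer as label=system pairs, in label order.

A=silver ratio, B=16:9, C=5:4, D=golden ratio

Ratios: A ≈ 2.421; B ≈ 1.778; C ≈ 1.251; D ≈ 1.620.
Targets: silver ratio ≈ 2.414; 16:9 ≈ 1.778; golden ratio ≈ 1.618; 5:4 ≈ 1.250.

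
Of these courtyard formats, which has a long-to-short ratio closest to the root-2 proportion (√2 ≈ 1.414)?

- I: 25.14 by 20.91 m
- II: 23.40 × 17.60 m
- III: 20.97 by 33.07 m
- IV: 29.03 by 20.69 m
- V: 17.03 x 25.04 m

Target root-2 ≈ 1.414.
I: 1.202 (Δ0.212)  II: 1.330 (Δ0.084)  III: 1.577 (Δ0.163)  IV: 1.403 (Δ0.011)  V: 1.470 (Δ0.056)

IV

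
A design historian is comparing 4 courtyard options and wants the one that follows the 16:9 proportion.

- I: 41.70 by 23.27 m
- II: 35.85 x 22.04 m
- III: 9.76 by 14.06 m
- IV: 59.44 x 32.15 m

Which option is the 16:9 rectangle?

Target 16:9 ≈ 1.778.
I: 1.792 (Δ0.014)  II: 1.627 (Δ0.151)  III: 1.441 (Δ0.337)  IV: 1.849 (Δ0.071)

I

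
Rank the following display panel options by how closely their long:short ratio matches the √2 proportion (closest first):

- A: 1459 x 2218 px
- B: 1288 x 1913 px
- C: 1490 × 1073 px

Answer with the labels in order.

C, B, A

Ratios: A = 2218 / 1459 ≈ 1.520; B = 1913 / 1288 ≈ 1.485; C = 1490 / 1073 ≈ 1.389.
|Δ from 1.414|: A 0.106; B 0.071; C 0.025.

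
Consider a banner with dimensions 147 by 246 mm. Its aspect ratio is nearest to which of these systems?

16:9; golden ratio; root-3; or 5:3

246/147 ≈ 1.673. Nearest candidates are 5:3 (1.667, off by 0.006) and golden ratio (1.618, off by 0.055).

5:3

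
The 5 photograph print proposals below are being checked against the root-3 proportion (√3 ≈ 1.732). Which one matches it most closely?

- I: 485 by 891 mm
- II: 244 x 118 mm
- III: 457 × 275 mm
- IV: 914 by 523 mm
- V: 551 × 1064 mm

IV

Ratios (long/short): I ≈ 1.837; II ≈ 2.068; III ≈ 1.662; IV ≈ 1.748; V ≈ 1.931.
root-3 ≈ 1.732; option IV is nearest (Δ 0.016).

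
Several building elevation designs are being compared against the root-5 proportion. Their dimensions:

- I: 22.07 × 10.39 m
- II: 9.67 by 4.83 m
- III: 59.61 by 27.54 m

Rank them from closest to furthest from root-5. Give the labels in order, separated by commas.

III, I, II

I: 22.07/10.39 ≈ 2.124 → |2.124 − 2.236| = 0.112
II: 9.67/4.83 ≈ 2.002 → |2.002 − 2.236| = 0.234
III: 59.61/27.54 ≈ 2.164 → |2.164 − 2.236| = 0.072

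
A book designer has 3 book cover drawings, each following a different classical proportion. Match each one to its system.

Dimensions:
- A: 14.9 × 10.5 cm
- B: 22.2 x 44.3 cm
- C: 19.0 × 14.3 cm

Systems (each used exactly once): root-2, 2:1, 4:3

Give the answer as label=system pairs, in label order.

A=root-2, B=2:1, C=4:3

Ratios: A ≈ 1.419; B ≈ 1.995; C ≈ 1.329.
Targets: root-2 ≈ 1.414; 2:1 ≈ 2.000; 4:3 ≈ 1.333.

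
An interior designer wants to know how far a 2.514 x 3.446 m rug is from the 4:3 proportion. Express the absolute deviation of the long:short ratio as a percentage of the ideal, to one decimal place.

Ratio = 3.446 / 2.514 ≈ 1.3707.
Ideal 4:3 ≈ 1.3333. |1.3707 − 1.3333| / 1.3333 ≈ 2.81% → 2.8%.

2.8%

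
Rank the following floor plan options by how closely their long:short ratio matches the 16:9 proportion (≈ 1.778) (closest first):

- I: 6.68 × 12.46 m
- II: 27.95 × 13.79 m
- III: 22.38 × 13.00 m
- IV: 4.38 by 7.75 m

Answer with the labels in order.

I: 12.46/6.68 ≈ 1.865 → |1.865 − 1.778| = 0.087
II: 27.95/13.79 ≈ 2.027 → |2.027 − 1.778| = 0.249
III: 22.38/13.00 ≈ 1.722 → |1.722 − 1.778| = 0.056
IV: 7.75/4.38 ≈ 1.769 → |1.769 − 1.778| = 0.009

IV, III, I, II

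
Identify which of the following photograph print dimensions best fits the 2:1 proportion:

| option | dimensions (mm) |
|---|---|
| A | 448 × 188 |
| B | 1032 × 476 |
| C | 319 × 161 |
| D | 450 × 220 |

Target 2:1 ≈ 2.000.
A: 2.383 (Δ0.383)  B: 2.168 (Δ0.168)  C: 1.981 (Δ0.019)  D: 2.045 (Δ0.045)

C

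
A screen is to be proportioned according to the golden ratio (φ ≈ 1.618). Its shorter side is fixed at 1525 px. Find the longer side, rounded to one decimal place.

2467.5 px

golden ratio ≈ 1.61803.
Longer side = 1525 × 1.61803 ≈ 2467.496 → 2467.5 px.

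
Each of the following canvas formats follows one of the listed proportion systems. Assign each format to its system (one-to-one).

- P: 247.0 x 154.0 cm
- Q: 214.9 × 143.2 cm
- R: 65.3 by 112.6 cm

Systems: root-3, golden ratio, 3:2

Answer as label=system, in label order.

P=golden ratio, Q=3:2, R=root-3

Ratios: P ≈ 1.604; Q ≈ 1.501; R ≈ 1.724.
Targets: root-3 ≈ 1.732; golden ratio ≈ 1.618; 3:2 ≈ 1.500.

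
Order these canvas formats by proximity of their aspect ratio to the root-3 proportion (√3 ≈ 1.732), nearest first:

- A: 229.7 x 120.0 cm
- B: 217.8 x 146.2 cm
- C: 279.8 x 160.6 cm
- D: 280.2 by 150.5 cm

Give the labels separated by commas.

C, D, A, B

Ratios: A = 229.7 / 120.0 ≈ 1.914; B = 217.8 / 146.2 ≈ 1.490; C = 279.8 / 160.6 ≈ 1.742; D = 280.2 / 150.5 ≈ 1.862.
|Δ from 1.732|: A 0.182; B 0.242; C 0.010; D 0.130.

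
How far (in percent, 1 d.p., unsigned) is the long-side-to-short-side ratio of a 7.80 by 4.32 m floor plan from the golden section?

11.6%

Ratio = 7.80 / 4.32 ≈ 1.8056.
Ideal golden ratio ≈ 1.6180. |1.8056 − 1.6180| / 1.6180 ≈ 11.59% → 11.6%.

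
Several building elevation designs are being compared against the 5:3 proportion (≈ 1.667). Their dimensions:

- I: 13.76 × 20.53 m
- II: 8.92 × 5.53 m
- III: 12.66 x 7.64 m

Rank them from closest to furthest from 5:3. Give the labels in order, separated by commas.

I: 20.53/13.76 ≈ 1.492 → |1.492 − 1.667| = 0.175
II: 8.92/5.53 ≈ 1.613 → |1.613 − 1.667| = 0.054
III: 12.66/7.64 ≈ 1.657 → |1.657 − 1.667| = 0.010

III, II, I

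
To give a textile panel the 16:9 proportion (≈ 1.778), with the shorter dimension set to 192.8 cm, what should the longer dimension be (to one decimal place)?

16:9 ≈ 1.77778.
Longer side = 192.8 × 1.77778 ≈ 342.756 → 342.8 cm.

342.8 cm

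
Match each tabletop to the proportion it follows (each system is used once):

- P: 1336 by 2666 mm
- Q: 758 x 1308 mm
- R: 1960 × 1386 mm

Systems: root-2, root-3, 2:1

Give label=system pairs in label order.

P = 2666/1336 ≈ 1.996 → 2:1 (2.000)
Q = 1308/758 ≈ 1.726 → root-3 (1.732)
R = 1960/1386 ≈ 1.414 → root-2 (1.414)

P=2:1, Q=root-3, R=root-2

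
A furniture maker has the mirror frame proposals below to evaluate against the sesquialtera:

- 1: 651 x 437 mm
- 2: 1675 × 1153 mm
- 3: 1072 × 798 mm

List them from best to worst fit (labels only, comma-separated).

Ratios: 1 = 651 / 437 ≈ 1.490; 2 = 1675 / 1153 ≈ 1.453; 3 = 1072 / 798 ≈ 1.343.
|Δ from 1.500|: 1 0.010; 2 0.047; 3 0.157.

1, 2, 3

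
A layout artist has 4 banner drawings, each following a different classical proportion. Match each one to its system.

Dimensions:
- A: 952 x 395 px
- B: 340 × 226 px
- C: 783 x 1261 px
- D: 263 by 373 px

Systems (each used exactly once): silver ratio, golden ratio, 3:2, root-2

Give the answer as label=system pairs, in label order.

Ratios: A ≈ 2.410; B ≈ 1.504; C ≈ 1.610; D ≈ 1.418.
Targets: silver ratio ≈ 2.414; golden ratio ≈ 1.618; 3:2 ≈ 1.500; root-2 ≈ 1.414.

A=silver ratio, B=3:2, C=golden ratio, D=root-2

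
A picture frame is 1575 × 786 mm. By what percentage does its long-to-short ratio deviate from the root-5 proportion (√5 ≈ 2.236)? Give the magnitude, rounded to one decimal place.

10.4%

Ratio = 1575 / 786 ≈ 2.0038.
Ideal root-5 ≈ 2.2361. |2.0038 − 2.2361| / 2.2361 ≈ 10.39% → 10.4%.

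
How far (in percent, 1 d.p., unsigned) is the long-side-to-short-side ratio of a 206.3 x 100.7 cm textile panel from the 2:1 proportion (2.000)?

Ratio = 206.3 / 100.7 ≈ 2.0487.
Ideal 2:1 = 2.0000. |2.0487 − 2.0000| / 2.0000 ≈ 2.44% → 2.4%.

2.4%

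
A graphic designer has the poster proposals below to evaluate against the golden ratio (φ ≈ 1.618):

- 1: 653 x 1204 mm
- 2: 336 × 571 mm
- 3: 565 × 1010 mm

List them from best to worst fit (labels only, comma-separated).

2, 3, 1

Ratios: 1 = 1204 / 653 ≈ 1.844; 2 = 571 / 336 ≈ 1.699; 3 = 1010 / 565 ≈ 1.788.
|Δ from 1.618|: 1 0.226; 2 0.081; 3 0.170.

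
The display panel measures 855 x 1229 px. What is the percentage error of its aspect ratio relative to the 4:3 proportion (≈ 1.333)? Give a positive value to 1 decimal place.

Ratio = 1229 / 855 ≈ 1.4374.
Ideal 4:3 ≈ 1.3333. |1.4374 − 1.3333| / 1.3333 ≈ 7.81% → 7.8%.

7.8%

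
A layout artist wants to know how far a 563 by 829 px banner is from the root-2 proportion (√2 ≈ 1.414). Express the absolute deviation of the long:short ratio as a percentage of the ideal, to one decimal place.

4.1%

Ratio = 829 / 563 ≈ 1.4725.
Ideal root-2 ≈ 1.4142. |1.4725 − 1.4142| / 1.4142 ≈ 4.12% → 4.1%.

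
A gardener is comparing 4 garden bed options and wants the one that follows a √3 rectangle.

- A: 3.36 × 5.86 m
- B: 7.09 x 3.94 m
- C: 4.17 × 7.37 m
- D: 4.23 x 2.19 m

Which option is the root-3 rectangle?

A

Target root-3 ≈ 1.732.
A: 1.744 (Δ0.012)  B: 1.799 (Δ0.067)  C: 1.767 (Δ0.035)  D: 1.932 (Δ0.200)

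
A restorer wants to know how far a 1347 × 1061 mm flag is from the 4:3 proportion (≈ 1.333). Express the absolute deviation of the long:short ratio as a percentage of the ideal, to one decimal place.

Ratio = 1347 / 1061 ≈ 1.2696.
Ideal 4:3 ≈ 1.3333. |1.2696 − 1.3333| / 1.3333 ≈ 4.78% → 4.8%.

4.8%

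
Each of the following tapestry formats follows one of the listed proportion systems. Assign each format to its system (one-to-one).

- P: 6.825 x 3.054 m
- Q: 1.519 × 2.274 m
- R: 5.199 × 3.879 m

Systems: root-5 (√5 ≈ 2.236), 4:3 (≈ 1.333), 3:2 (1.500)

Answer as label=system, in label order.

Ratios: P ≈ 2.235; Q ≈ 1.497; R ≈ 1.340.
Targets: root-5 ≈ 2.236; 4:3 ≈ 1.333; 3:2 ≈ 1.500.

P=root-5, Q=3:2, R=4:3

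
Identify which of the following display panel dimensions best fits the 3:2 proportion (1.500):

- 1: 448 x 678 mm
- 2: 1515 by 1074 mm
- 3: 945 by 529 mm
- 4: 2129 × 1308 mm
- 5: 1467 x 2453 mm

1

Target 3:2 ≈ 1.500.
1: 1.513 (Δ0.013)  2: 1.411 (Δ0.089)  3: 1.786 (Δ0.286)  4: 1.628 (Δ0.128)  5: 1.672 (Δ0.172)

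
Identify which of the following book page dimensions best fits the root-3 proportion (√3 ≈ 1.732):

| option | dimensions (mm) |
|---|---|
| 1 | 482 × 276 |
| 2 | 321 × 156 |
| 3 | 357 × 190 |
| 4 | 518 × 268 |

1

Target root-3 ≈ 1.732.
1: 1.746 (Δ0.014)  2: 2.058 (Δ0.326)  3: 1.879 (Δ0.147)  4: 1.933 (Δ0.201)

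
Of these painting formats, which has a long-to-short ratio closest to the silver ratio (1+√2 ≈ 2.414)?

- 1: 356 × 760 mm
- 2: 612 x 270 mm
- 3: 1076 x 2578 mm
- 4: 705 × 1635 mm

Target silver ratio ≈ 2.414.
1: 2.135 (Δ0.279)  2: 2.267 (Δ0.147)  3: 2.396 (Δ0.018)  4: 2.319 (Δ0.095)

3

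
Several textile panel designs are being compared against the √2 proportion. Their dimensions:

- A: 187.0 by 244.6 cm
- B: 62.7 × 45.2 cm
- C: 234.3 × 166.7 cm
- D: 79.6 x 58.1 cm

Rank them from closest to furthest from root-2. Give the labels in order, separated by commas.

Ratios: A = 244.6 / 187.0 ≈ 1.308; B = 62.7 / 45.2 ≈ 1.387; C = 234.3 / 166.7 ≈ 1.406; D = 79.6 / 58.1 ≈ 1.370.
|Δ from 1.414|: A 0.106; B 0.027; C 0.008; D 0.044.

C, B, D, A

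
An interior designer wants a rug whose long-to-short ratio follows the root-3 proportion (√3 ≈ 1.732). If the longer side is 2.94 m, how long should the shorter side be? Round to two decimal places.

root-3 ≈ 1.73205.
Shorter side = 2.94 ÷ 1.73205 ≈ 1.6974 → 1.70 m.

1.70 m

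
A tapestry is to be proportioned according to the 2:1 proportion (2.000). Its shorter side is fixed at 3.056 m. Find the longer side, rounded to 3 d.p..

6.112 m

2:1 = 2.00000.
Longer side = 3.056 × 2.00000 ≈ 6.11200 → 6.112 m.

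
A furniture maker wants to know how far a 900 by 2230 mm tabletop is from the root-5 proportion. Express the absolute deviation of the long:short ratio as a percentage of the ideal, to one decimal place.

Ratio = 2230 / 900 ≈ 2.4778.
Ideal root-5 ≈ 2.2361. |2.4778 − 2.2361| / 2.2361 ≈ 10.81% → 10.8%.

10.8%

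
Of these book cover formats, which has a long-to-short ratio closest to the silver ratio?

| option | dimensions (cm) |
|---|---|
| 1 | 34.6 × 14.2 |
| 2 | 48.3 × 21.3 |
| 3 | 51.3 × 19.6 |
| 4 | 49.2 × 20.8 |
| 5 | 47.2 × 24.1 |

Ratios (long/short): 1 ≈ 2.437; 2 ≈ 2.268; 3 ≈ 2.617; 4 ≈ 2.365; 5 ≈ 1.959.
silver ratio ≈ 2.414; option 1 is nearest (Δ 0.023).

1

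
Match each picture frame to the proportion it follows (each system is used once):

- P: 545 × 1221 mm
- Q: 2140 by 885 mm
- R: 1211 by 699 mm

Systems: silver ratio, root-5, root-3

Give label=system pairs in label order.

Ratios: P ≈ 2.240; Q ≈ 2.418; R ≈ 1.732.
Targets: silver ratio ≈ 2.414; root-5 ≈ 2.236; root-3 ≈ 1.732.

P=root-5, Q=silver ratio, R=root-3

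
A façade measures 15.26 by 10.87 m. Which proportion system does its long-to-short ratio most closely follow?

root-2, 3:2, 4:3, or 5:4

root-2

Ratio = 15.26 / 10.87 ≈ 1.404.
Distances: root-2 1.414 (Δ 0.010); 3:2 1.500 (Δ 0.096); 4:3 1.333 (Δ 0.071); 5:4 1.250 (Δ 0.154).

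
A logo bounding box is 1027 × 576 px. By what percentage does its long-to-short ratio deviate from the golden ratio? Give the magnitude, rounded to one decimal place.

Ratio = 1027 / 576 ≈ 1.7830.
Ideal golden ratio ≈ 1.6180. |1.7830 − 1.6180| / 1.6180 ≈ 10.20% → 10.2%.

10.2%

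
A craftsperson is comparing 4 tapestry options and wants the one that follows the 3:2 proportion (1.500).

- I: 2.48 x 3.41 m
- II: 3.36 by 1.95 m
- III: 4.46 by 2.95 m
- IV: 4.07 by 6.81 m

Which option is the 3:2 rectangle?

III

Target 3:2 ≈ 1.500.
I: 1.375 (Δ0.125)  II: 1.723 (Δ0.223)  III: 1.512 (Δ0.012)  IV: 1.673 (Δ0.173)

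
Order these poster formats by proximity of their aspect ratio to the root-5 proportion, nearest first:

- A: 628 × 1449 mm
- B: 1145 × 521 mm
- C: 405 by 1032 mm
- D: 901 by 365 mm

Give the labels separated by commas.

Ratios: A = 1449 / 628 ≈ 2.307; B = 1145 / 521 ≈ 2.198; C = 1032 / 405 ≈ 2.548; D = 901 / 365 ≈ 2.468.
|Δ from 2.236|: A 0.071; B 0.038; C 0.312; D 0.232.

B, A, D, C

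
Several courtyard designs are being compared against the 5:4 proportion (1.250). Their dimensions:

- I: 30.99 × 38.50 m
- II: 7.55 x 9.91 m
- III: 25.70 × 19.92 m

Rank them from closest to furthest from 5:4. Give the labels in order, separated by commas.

I, III, II

Ratios: I = 38.50 / 30.99 ≈ 1.242; II = 9.91 / 7.55 ≈ 1.313; III = 25.70 / 19.92 ≈ 1.290.
|Δ from 1.250|: I 0.008; II 0.063; III 0.040.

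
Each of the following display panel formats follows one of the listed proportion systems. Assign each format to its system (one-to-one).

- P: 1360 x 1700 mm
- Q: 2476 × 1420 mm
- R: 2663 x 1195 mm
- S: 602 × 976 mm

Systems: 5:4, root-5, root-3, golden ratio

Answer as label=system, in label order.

P=5:4, Q=root-3, R=root-5, S=golden ratio

P = 1700/1360 ≈ 1.250 → 5:4 (1.250)
Q = 2476/1420 ≈ 1.744 → root-3 (1.732)
R = 2663/1195 ≈ 2.228 → root-5 (2.236)
S = 976/602 ≈ 1.621 → golden ratio (1.618)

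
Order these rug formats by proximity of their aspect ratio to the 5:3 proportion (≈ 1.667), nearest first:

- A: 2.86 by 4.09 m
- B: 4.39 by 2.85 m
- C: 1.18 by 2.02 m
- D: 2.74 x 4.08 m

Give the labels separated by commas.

A: 4.09/2.86 ≈ 1.430 → |1.430 − 1.667| = 0.237
B: 4.39/2.85 ≈ 1.540 → |1.540 − 1.667| = 0.127
C: 2.02/1.18 ≈ 1.712 → |1.712 − 1.667| = 0.045
D: 4.08/2.74 ≈ 1.489 → |1.489 − 1.667| = 0.178

C, B, D, A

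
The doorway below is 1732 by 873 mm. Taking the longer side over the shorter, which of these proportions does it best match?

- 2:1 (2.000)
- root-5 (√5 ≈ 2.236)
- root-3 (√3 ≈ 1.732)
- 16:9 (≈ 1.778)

Ratio = 1732 / 873 ≈ 1.984.
Distances: 2:1 2.000 (Δ 0.016); root-5 2.236 (Δ 0.252); root-3 1.732 (Δ 0.252); 16:9 1.778 (Δ 0.206).

2:1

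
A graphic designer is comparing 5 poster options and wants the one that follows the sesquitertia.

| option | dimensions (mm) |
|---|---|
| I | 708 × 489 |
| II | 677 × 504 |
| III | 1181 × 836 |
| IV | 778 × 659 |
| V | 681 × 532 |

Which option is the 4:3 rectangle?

II

Ratios (long/short): I ≈ 1.448; II ≈ 1.343; III ≈ 1.413; IV ≈ 1.181; V ≈ 1.280.
4:3 ≈ 1.333; option II is nearest (Δ 0.010).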